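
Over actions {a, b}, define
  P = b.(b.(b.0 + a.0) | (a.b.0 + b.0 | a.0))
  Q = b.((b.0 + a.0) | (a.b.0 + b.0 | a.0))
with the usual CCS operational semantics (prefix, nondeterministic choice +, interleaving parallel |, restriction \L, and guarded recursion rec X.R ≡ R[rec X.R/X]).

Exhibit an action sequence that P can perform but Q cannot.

bbbb

Reachable graph of P (19 states):
  u0 = b.(b.(b.0 + a.0) | (a.b.0 + b.0 | a.0)) :: —b→ u1
  u1 = b.(b.0 + a.0) | (a.b.0 + b.0 | a.0) :: —a→ u2, —a→ u3, —b→ u4, —b→ u5
  u2 = b.(b.0 + a.0) | (b.0 | 0) :: —b→ u6, —b→ u7
  u3 = b.(b.0 + a.0) | b.0 :: —b→ u8, —b→ u9
  u4 = (b.0 + a.0) | (a.b.0 + b.0 | a.0) :: —a→ u10, —a→ u6, —a→ u8, —b→ u10, —b→ u11
  u5 = b.(b.0 + a.0) | (0 | a.0) :: —a→ u7, —b→ u11
  u6 = (b.0 + a.0) | (b.0 | 0) :: —a→ u12, —b→ u12, —b→ u13
  u7 = b.(b.0 + a.0) | (0 | 0) :: —b→ u13
  u8 = (b.0 + a.0) | b.0 :: —a→ u14, —b→ u14, —b→ u15
  u9 = b.(b.0 + a.0) | 0 :: —b→ u15
  u10 = 0 | (a.b.0 + b.0 | a.0) :: —a→ u12, —a→ u14, —b→ u16
  u11 = (b.0 + a.0) | (0 | a.0) :: —a→ u13, —a→ u16, —b→ u16
  u12 = 0 | (b.0 | 0) :: —b→ u17
  u13 = (b.0 + a.0) | (0 | 0) :: —a→ u17, —b→ u17
  u14 = 0 | b.0 :: —b→ u18
  u15 = (b.0 + a.0) | 0 :: —a→ u18, —b→ u18
  u16 = 0 | (0 | a.0) :: —a→ u17
  u17 = 0 | (0 | 0) :: ∅
  u18 = 0 | 0 :: ∅
Reachable graph of Q (13 states):
  v0 = b.((b.0 + a.0) | (a.b.0 + b.0 | a.0)) :: —b→ v1
  v1 = (b.0 + a.0) | (a.b.0 + b.0 | a.0) :: —a→ v2, —a→ v3, —a→ v4, —b→ v4, —b→ v5
  v2 = (b.0 + a.0) | (b.0 | 0) :: —a→ v6, —b→ v6, —b→ v7
  v3 = (b.0 + a.0) | b.0 :: —a→ v8, —b→ v8, —b→ v9
  v4 = 0 | (a.b.0 + b.0 | a.0) :: —a→ v6, —a→ v8, —b→ v10
  v5 = (b.0 + a.0) | (0 | a.0) :: —a→ v10, —a→ v7, —b→ v10
  v6 = 0 | (b.0 | 0) :: —b→ v11
  v7 = (b.0 + a.0) | (0 | 0) :: —a→ v11, —b→ v11
  v8 = 0 | b.0 :: —b→ v12
  v9 = (b.0 + a.0) | 0 :: —a→ v12, —b→ v12
  v10 = 0 | (0 | a.0) :: —a→ v11
  v11 = 0 | (0 | 0) :: ∅
  v12 = 0 | 0 :: ∅
Trace ⟨bbbb⟩ through P, begin at {u0}:
  step 1 (b): {u1}
  step 2 (b): {u4, u5}
  step 3 (b): {u10, u11}
  step 4 (b): {u16}
  — P admits the full trace.
Trace ⟨bbbb⟩ through Q, begin at {v0}:
  step 1 (b): {v1}
  step 2 (b): {v4, v5}
  step 3 (b): {v10}
  step 4 (b): ∅  — Q cannot continue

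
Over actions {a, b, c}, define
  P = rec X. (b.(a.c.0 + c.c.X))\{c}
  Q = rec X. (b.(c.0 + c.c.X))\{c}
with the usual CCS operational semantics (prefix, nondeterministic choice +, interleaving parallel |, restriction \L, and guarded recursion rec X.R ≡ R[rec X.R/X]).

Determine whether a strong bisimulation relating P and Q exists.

P's transition system — 3 states:
  m0 = rec X. (b.(a.c.0 + c.c.X))\{c} | ··b··> m1
  m1 = (a.c.0 + c.c.(rec X. (b.(a.c.0 + c.c.X))\{c}))\{c} | ··a··> m2
  m2 = (c.0)\{c} | ∅
Q's transition system — 2 states:
  n0 = rec X. (b.(c.0 + c.c.X))\{c} | ··b··> n1
  n1 = (c.0 + c.c.(rec X. (b.(c.0 + c.c.X))\{c}))\{c} | ∅
Partition-refinement fixed point:
  B0 = {m0}
  B1 = {m1}
  B2 = {m2, n1}
  B3 = {n0}
m0 ∈ B0, n0 ∈ B3 → different blocks

P ≁ Q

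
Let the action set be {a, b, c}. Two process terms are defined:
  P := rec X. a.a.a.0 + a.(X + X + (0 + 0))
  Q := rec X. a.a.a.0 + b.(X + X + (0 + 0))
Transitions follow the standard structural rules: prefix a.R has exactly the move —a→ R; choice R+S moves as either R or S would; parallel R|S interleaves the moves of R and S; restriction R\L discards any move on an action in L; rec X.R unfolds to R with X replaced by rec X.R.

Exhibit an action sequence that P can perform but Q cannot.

aaaa

P's transition system — 5 states:
  s0 = rec X. a.a.a.0 + a.(X + X + (0 + 0)) :: -a-> s1, -a-> s2
  s1 = (rec X. a.a.a.0 + a.(X + X + (0 + 0))) + (rec X. a.a.a.0 + a.(X + X + (0 + 0))) + (0 + 0) :: -a-> s1, -a-> s2
  s2 = a.a.0 :: -a-> s3
  s3 = a.0 :: -a-> s4
  s4 = 0 :: deadlocked
Q's transition system — 5 states:
  t0 = rec X. a.a.a.0 + b.(X + X + (0 + 0)) :: -a-> t1, -b-> t2
  t1 = a.a.0 :: -a-> t3
  t2 = (rec X. a.a.a.0 + b.(X + X + (0 + 0))) + (rec X. a.a.a.0 + b.(X + X + (0 + 0))) + (0 + 0) :: -a-> t1, -b-> t2
  t3 = a.0 :: -a-> t4
  t4 = 0 :: deadlocked
Executing aaaa from P (initial set {s0}):
  step 1 (a): {s1, s2}
  step 2 (a): {s1, s2, s3}
  step 3 (a): {s1, s2, s3, s4}
  step 4 (a): {s1, s2, s3, s4}
  P completes σ.
Executing aaaa from Q (initial set {t0}):
  step 1 (a): {t1}
  step 2 (a): {t3}
  step 3 (a): {t4}
  step 4 (a): ∅  — Q cannot continue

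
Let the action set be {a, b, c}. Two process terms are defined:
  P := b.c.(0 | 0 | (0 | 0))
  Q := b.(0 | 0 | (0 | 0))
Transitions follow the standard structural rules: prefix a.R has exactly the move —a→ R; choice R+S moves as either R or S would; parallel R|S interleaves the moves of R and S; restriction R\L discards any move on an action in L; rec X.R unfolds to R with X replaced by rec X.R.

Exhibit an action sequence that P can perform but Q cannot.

bc

LTS(P): 3 reachable states
  m0 = b.c.(0 | 0 | (0 | 0)) :: -b-> m1
  m1 = c.(0 | 0 | (0 | 0)) :: -c-> m2
  m2 = 0 | 0 | (0 | 0) :: ∅
LTS(Q): 2 reachable states
  n0 = b.(0 | 0 | (0 | 0)) :: -b-> n1
  n1 = 0 | 0 | (0 | 0) :: ∅
Trace ⟨bc⟩ through P, begin at {m0}:
  step 1 (b): {m1}
  step 2 (c): {m2}
  ✓ P
Trace ⟨bc⟩ through Q, begin at {n0}:
  step 1 (b): {n1}
  step 2 (c): ∅ (Q stuck)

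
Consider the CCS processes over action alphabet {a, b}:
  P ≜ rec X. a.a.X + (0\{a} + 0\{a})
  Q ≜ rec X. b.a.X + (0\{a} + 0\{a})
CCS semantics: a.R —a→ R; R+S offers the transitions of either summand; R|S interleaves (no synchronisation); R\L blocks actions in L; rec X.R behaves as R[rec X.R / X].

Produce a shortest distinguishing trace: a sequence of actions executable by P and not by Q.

LTS(P): 2 reachable states
  p0 = rec X. a.a.X + (0\{a} + 0\{a}) ⊢ -a-> p1
  p1 = a.(rec X. a.a.X + (0\{a} + 0\{a})) ⊢ -a-> p0
LTS(Q): 2 reachable states
  q0 = rec X. b.a.X + (0\{a} + 0\{a}) ⊢ -b-> q1
  q1 = a.(rec X. b.a.X + (0\{a} + 0\{a})) ⊢ -a-> q0
Trace ⟨a⟩ through P, begin at {p0}:
  step 1 (a): {p1}
  ✓ P
Trace ⟨a⟩ through Q, begin at {q0}:
  step 1 (a): ∅ (Q stuck)

a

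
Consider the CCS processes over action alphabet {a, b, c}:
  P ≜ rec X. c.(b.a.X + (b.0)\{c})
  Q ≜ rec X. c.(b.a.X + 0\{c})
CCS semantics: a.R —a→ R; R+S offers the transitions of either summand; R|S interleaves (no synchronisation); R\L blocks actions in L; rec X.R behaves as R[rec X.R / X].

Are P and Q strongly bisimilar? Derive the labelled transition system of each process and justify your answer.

LTS(P): 4 reachable states
  m0 = rec X. c.(b.a.X + (b.0)\{c}) | —c→ m1
  m1 = b.a.(rec X. c.(b.a.X + (b.0)\{c})) + (b.0)\{c} | —b→ m2, —b→ m3
  m2 = 0\{c} | ∅
  m3 = a.(rec X. c.(b.a.X + (b.0)\{c})) | —a→ m0
LTS(Q): 3 reachable states
  n0 = rec X. c.(b.a.X + 0\{c}) | —c→ n1
  n1 = b.a.(rec X. c.(b.a.X + 0\{c})) + 0\{c} | —b→ n2
  n2 = a.(rec X. c.(b.a.X + 0\{c})) | —a→ n0
Partition-refinement fixed point:
  B0 = {m0}
  B1 = {m1}
  B2 = {m2}
  B3 = {m3}
  B4 = {n0}
  B5 = {n1}
  B6 = {n2}
m0 ∈ B0, n0 ∈ B4 → different blocks

P ≁ Q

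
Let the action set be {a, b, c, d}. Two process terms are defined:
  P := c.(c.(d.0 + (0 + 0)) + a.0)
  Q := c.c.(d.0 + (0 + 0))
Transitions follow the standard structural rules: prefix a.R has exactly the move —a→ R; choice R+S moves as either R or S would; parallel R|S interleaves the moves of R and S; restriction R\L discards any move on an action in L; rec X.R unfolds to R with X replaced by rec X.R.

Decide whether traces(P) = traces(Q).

P's transition system — 4 states:
  p0 = c.(c.(d.0 + (0 + 0)) + a.0) has moves —c→ p1
  p1 = c.(d.0 + (0 + 0)) + a.0 has moves —a→ p2, —c→ p3
  p2 = 0 has moves ·
  p3 = d.0 + (0 + 0) has moves —d→ p2
Q's transition system — 4 states:
  q0 = c.c.(d.0 + (0 + 0)) has moves —c→ q1
  q1 = c.(d.0 + (0 + 0)) has moves —c→ q2
  q2 = d.0 + (0 + 0) has moves —d→ q3
  q3 = 0 has moves ·
Run σ = ⟨ca⟩ on P: start {p0}
  [1] c ⇒ {p1}
  [2] a ⇒ {p2}
  P completes σ.
Run σ = ⟨ca⟩ on Q: start {q0}
  [1] c ⇒ {q1}
  [2] a ⇒ no successor for Q

traces(P) ≠ traces(Q) — witness ⟨ca⟩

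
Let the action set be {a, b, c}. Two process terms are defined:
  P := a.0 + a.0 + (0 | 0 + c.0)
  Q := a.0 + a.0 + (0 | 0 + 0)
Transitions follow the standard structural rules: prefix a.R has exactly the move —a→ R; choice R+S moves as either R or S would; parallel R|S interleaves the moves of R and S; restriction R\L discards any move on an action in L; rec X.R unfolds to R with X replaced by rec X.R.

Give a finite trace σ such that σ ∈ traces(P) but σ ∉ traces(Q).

c

P's transition system — 2 states:
  p0 = a.0 + a.0 + (0 | 0 + c.0) | --a--▸ p1, --c--▸ p1
  p1 = 0 | stopped
Q's transition system — 2 states:
  q0 = a.0 + a.0 + (0 | 0 + 0) | --a--▸ q1
  q1 = 0 | stopped
Executing c from P (initial set {p0}):
  after c @ step 1: {p1}
  ✓ P
Executing c from Q (initial set {q0}):
  after c @ step 1: ∅ (Q stuck)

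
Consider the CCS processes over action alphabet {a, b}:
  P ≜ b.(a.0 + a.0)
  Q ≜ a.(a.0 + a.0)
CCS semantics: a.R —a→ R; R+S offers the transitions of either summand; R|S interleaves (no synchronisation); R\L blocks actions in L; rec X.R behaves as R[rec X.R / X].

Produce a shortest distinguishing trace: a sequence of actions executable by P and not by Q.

b

LTS(P): 3 reachable states
  s0 = b.(a.0 + a.0) → —b→ s1
  s1 = a.0 + a.0 → —a→ s2
  s2 = 0 → deadlocked
LTS(Q): 3 reachable states
  t0 = a.(a.0 + a.0) → —a→ t1
  t1 = a.0 + a.0 → —a→ t2
  t2 = 0 → deadlocked
Executing b from P (initial set {s0}):
  [1] b ⇒ {s1}
  ✓ P
Executing b from Q (initial set {t0}):
  [1] b ⇒ no successor for Q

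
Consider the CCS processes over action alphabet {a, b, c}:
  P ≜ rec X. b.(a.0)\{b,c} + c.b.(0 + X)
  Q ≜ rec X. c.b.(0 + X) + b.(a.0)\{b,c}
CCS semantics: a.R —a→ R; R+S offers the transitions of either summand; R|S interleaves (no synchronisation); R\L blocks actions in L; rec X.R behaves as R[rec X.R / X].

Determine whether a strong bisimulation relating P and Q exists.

bisimilar

Reachable graph of P (5 states):
  p0 = rec X. b.(a.0)\{b,c} + c.b.(0 + X) | --b--▸ p1, --c--▸ p2
  p1 = (a.0)\{b,c} | --a--▸ p3
  p2 = b.(0 + (rec X. b.(a.0)\{b,c} + c.b.(0 + X))) | --b--▸ p4
  p3 = 0\{b,c} | deadlocked
  p4 = 0 + (rec X. b.(a.0)\{b,c} + c.b.(0 + X)) | --b--▸ p1, --c--▸ p2
Reachable graph of Q (5 states):
  q0 = rec X. c.b.(0 + X) + b.(a.0)\{b,c} | --b--▸ q1, --c--▸ q2
  q1 = (a.0)\{b,c} | --a--▸ q3
  q2 = b.(0 + (rec X. c.b.(0 + X) + b.(a.0)\{b,c})) | --b--▸ q4
  q3 = 0\{b,c} | deadlocked
  q4 = 0 + (rec X. c.b.(0 + X) + b.(a.0)\{b,c}) | --b--▸ q1, --c--▸ q2
Bisimilarity quotient blocks:
  B0 = {p0, p4, q0, q4}
  B1 = {p1, q1}
  B2 = {p3, q3}
  B3 = {p2, q2}
p0 ∈ B0, q0 ∈ B0 → same block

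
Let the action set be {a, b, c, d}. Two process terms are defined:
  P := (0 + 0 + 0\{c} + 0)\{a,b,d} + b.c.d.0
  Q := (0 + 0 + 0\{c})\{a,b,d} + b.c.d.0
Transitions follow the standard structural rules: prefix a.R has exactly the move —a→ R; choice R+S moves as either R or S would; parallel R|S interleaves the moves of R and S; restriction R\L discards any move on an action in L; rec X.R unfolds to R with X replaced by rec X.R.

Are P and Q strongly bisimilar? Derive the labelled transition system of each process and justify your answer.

bisimilar

P's transition system — 4 states:
  p0 = (0 + 0 + 0\{c} + 0)\{a,b,d} + b.c.d.0 has moves --b--▸ p1
  p1 = c.d.0 has moves --c--▸ p2
  p2 = d.0 has moves --d--▸ p3
  p3 = 0 has moves ∅
Q's transition system — 4 states:
  q0 = (0 + 0 + 0\{c})\{a,b,d} + b.c.d.0 has moves --b--▸ q1
  q1 = c.d.0 has moves --c--▸ q2
  q2 = d.0 has moves --d--▸ q3
  q3 = 0 has moves ∅
Bisimilarity quotient blocks:
  B0 = {p0, q0}
  B1 = {p1, q1}
  B2 = {p2, q2}
  B3 = {p3, q3}
p0 ∈ B0, q0 ∈ B0 → same block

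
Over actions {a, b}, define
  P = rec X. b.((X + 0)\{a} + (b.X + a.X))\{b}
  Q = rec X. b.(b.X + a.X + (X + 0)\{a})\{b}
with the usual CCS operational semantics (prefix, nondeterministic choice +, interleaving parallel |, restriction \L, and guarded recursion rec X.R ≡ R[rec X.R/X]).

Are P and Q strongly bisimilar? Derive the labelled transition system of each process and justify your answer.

P's transition system — 3 states:
  u0 = rec X. b.((X + 0)\{a} + (b.X + a.X))\{b} has moves --b--▸ u1
  u1 = (((rec X. b.((X + 0)\{a} + (b.X + a.X))\{b}) + 0)\{a} + (b.(rec X. b.((X + 0)\{a} + (b.X + a.X))\{b}) + a.(rec X. b.((X + 0)\{a} + (b.X + a.X))\{b})))\{b} has moves --a--▸ u2
  u2 = (rec X. b.((X + 0)\{a} + (b.X + a.X))\{b})\{b} has moves stopped
Q's transition system — 3 states:
  v0 = rec X. b.(b.X + a.X + (X + 0)\{a})\{b} has moves --b--▸ v1
  v1 = (b.(rec X. b.(b.X + a.X + (X + 0)\{a})\{b}) + a.(rec X. b.(b.X + a.X + (X + 0)\{a})\{b}) + ((rec X. b.(b.X + a.X + (X + 0)\{a})\{b}) + 0)\{a})\{b} has moves --a--▸ v2
  v2 = (rec X. b.(b.X + a.X + (X + 0)\{a})\{b})\{b} has moves stopped
Coarsest stable partition (strong bisimilarity classes):
  B0 = {u0, v0}
  B1 = {u1, v1}
  B2 = {u2, v2}
u0 ∈ B0, v0 ∈ B0 → same block

P ~ Q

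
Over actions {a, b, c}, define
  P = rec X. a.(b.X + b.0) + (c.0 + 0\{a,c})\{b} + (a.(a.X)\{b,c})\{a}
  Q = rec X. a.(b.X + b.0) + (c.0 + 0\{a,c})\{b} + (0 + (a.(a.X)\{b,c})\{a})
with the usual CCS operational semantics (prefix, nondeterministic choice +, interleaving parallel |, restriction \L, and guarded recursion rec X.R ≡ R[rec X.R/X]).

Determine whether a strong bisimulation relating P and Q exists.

bisimilar

Reachable graph of P (4 states):
  p0 = rec X. a.(b.X + b.0) + (c.0 + 0\{a,c})\{b} + (a.(a.X)\{b,c})\{a} → =a=> p1, =c=> p2
  p1 = b.(rec X. a.(b.X + b.0) + (c.0 + 0\{a,c})\{b} + (a.(a.X)\{b,c})\{a}) + b.0 → =b=> p0, =b=> p3
  p2 = 0\{b} → deadlocked
  p3 = 0 → deadlocked
Reachable graph of Q (4 states):
  q0 = rec X. a.(b.X + b.0) + (c.0 + 0\{a,c})\{b} + (0 + (a.(a.X)\{b,c})\{a}) → =a=> q1, =c=> q2
  q1 = b.(rec X. a.(b.X + b.0) + (c.0 + 0\{a,c})\{b} + (0 + (a.(a.X)\{b,c})\{a})) + b.0 → =b=> q0, =b=> q3
  q2 = 0\{b} → deadlocked
  q3 = 0 → deadlocked
Bisimilarity quotient blocks:
  B0 = {p0, q0}
  B1 = {p2, p3, q2, q3}
  B2 = {p1, q1}
p0 ∈ B0, q0 ∈ B0 → same block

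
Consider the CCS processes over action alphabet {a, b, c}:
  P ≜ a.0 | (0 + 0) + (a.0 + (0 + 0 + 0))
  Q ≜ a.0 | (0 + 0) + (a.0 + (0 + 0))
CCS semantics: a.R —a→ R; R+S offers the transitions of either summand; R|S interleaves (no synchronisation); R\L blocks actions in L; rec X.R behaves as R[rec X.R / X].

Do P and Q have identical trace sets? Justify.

YES

P's transition system — 3 states:
  p0 = a.0 | (0 + 0) + (a.0 + (0 + 0 + 0)) | =a=> p1, =a=> p2
  p1 = 0 | deadlocked
  p2 = 0 | (0 + 0) | deadlocked
Q's transition system — 3 states:
  q0 = a.0 | (0 + 0) + (a.0 + (0 + 0)) | =a=> q1, =a=> q2
  q1 = 0 | deadlocked
  q2 = 0 | (0 + 0) | deadlocked
Coarsest stable partition (strong bisimilarity classes):
  B0 = {p0, q0}
  B1 = {p1, p2, q1, q2}
p0 ∈ B0, q0 ∈ B0 → same block
Bisimilar ⇒ trace-equivalent.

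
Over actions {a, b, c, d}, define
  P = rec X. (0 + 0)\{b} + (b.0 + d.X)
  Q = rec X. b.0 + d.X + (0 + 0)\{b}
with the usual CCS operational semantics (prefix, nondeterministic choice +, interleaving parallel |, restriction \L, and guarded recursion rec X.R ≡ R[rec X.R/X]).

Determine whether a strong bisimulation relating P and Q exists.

LTS(P): 2 reachable states
  s0 = rec X. (0 + 0)\{b} + (b.0 + d.X) → =b=> s1, =d=> s0
  s1 = 0 → ∅
LTS(Q): 2 reachable states
  t0 = rec X. b.0 + d.X + (0 + 0)\{b} → =b=> t1, =d=> t0
  t1 = 0 → ∅
Bisimilarity quotient blocks:
  B0 = {s0, t0}
  B1 = {s1, t1}
s0 ∈ B0, t0 ∈ B0 → same block

bisimilar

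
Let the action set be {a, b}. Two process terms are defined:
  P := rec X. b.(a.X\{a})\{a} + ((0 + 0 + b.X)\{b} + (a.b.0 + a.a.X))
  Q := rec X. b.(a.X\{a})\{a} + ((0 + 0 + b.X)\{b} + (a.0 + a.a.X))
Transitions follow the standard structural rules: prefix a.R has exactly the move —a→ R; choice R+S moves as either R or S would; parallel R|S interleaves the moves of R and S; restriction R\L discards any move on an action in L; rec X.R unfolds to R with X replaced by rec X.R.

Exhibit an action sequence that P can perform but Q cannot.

P's transition system — 5 states:
  m0 = rec X. b.(a.X\{a})\{a} + ((0 + 0 + b.X)\{b} + (a.b.0 + a.a.X)) → --a--▸ m1, --a--▸ m2, --b--▸ m3
  m1 = a.(rec X. b.(a.X\{a})\{a} + ((0 + 0 + b.X)\{b} + (a.b.0 + a.a.X))) → --a--▸ m0
  m2 = b.0 → --b--▸ m4
  m3 = (a.(rec X. b.(a.X\{a})\{a} + ((0 + 0 + b.X)\{b} + (a.b.0 + a.a.X)))\{a})\{a} → (no moves)
  m4 = 0 → (no moves)
Q's transition system — 4 states:
  n0 = rec X. b.(a.X\{a})\{a} + ((0 + 0 + b.X)\{b} + (a.0 + a.a.X)) → --a--▸ n1, --a--▸ n2, --b--▸ n3
  n1 = 0 → (no moves)
  n2 = a.(rec X. b.(a.X\{a})\{a} + ((0 + 0 + b.X)\{b} + (a.0 + a.a.X))) → --a--▸ n0
  n3 = (a.(rec X. b.(a.X\{a})\{a} + ((0 + 0 + b.X)\{b} + (a.0 + a.a.X)))\{a})\{a} → (no moves)
Run σ = ⟨ab⟩ on P: start {m0}
  step 1 (a): {m1, m2}
  step 2 (b): {m4}
  P completes σ.
Run σ = ⟨ab⟩ on Q: start {n0}
  step 1 (a): {n1, n2}
  step 2 (b): ∅  — Q cannot continue

ab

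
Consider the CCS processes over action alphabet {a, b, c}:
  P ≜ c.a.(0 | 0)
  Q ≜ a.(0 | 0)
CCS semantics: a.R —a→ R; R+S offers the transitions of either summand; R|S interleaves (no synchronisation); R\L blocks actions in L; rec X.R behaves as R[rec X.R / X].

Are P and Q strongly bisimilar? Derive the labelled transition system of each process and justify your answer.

P ≁ Q

LTS(P): 3 reachable states
  u0 = c.a.(0 | 0) :: =c=> u1
  u1 = a.(0 | 0) :: =a=> u2
  u2 = 0 | 0 :: (no moves)
LTS(Q): 2 reachable states
  v0 = a.(0 | 0) :: =a=> v1
  v1 = 0 | 0 :: (no moves)
Coarsest stable partition (strong bisimilarity classes):
  B0 = {u0}
  B1 = {u1, v0}
  B2 = {u2, v1}
u0 ∈ B0, v0 ∈ B1 → different blocks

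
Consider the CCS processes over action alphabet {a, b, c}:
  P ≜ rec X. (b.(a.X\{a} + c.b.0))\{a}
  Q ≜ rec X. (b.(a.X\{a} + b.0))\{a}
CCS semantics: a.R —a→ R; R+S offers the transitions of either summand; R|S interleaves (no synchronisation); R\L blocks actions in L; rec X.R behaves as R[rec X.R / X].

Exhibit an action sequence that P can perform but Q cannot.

P's transition system — 4 states:
  u0 = rec X. (b.(a.X\{a} + c.b.0))\{a} → =b=> u1
  u1 = (a.(rec X. (b.(a.X\{a} + c.b.0))\{a})\{a} + c.b.0)\{a} → =c=> u2
  u2 = (b.0)\{a} → =b=> u3
  u3 = 0\{a} → stopped
Q's transition system — 3 states:
  v0 = rec X. (b.(a.X\{a} + b.0))\{a} → =b=> v1
  v1 = (a.(rec X. (b.(a.X\{a} + b.0))\{a})\{a} + b.0)\{a} → =b=> v2
  v2 = 0\{a} → stopped
Executing bc from P (initial set {u0}):
  step 1 (b): {u1}
  step 2 (c): {u2}
  P completes σ.
Executing bc from Q (initial set {v0}):
  step 1 (b): {v1}
  step 2 (c): ∅ (Q stuck)

bc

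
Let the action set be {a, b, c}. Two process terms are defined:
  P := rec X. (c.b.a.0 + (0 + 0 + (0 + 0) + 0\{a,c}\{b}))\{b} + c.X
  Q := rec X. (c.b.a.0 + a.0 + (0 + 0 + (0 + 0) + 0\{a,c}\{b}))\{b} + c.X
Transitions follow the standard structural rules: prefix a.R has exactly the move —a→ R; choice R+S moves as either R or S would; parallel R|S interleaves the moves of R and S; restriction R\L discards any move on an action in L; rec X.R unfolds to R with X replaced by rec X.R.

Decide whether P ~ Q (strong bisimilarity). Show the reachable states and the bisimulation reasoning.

P ≁ Q

Reachable graph of P (2 states):
  p0 = rec X. (c.b.a.0 + (0 + 0 + (0 + 0) + 0\{a,c}\{b}))\{b} + c.X ⊢ --c--▸ p0, --c--▸ p1
  p1 = (b.a.0)\{b} ⊢ ·
Reachable graph of Q (3 states):
  q0 = rec X. (c.b.a.0 + a.0 + (0 + 0 + (0 + 0) + 0\{a,c}\{b}))\{b} + c.X ⊢ --a--▸ q1, --c--▸ q0, --c--▸ q2
  q1 = 0\{b} ⊢ ·
  q2 = (b.a.0)\{b} ⊢ ·
Bisimilarity quotient blocks:
  B0 = {p0}
  B1 = {p1, q1, q2}
  B2 = {q0}
p0 ∈ B0, q0 ∈ B2 → different blocks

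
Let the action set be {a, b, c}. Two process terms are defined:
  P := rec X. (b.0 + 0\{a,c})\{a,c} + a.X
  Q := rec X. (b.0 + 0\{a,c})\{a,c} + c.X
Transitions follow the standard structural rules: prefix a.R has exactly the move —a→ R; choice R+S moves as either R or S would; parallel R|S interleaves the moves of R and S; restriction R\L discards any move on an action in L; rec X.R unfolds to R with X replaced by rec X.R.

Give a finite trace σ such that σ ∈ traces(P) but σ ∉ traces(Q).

a

P's transition system — 2 states:
  s0 = rec X. (b.0 + 0\{a,c})\{a,c} + a.X :: -a-> s0, -b-> s1
  s1 = 0\{a,c} :: ∅
Q's transition system — 2 states:
  t0 = rec X. (b.0 + 0\{a,c})\{a,c} + c.X :: -b-> t1, -c-> t0
  t1 = 0\{a,c} :: ∅
Trace ⟨a⟩ through P, begin at {s0}:
  [1] a ⇒ {s0}
  P completes σ.
Trace ⟨a⟩ through Q, begin at {t0}:
  [1] a ⇒ ∅  — Q cannot continue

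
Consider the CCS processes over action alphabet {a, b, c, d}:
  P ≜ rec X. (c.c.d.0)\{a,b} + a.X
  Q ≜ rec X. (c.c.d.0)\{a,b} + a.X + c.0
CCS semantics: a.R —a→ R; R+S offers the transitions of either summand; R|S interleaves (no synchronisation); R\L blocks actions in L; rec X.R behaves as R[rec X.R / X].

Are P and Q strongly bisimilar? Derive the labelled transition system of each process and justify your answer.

LTS(P): 4 reachable states
  s0 = rec X. (c.c.d.0)\{a,b} + a.X :: --a--▸ s0, --c--▸ s1
  s1 = (c.d.0)\{a,b} :: --c--▸ s2
  s2 = (d.0)\{a,b} :: --d--▸ s3
  s3 = 0\{a,b} :: ·
LTS(Q): 5 reachable states
  t0 = rec X. (c.c.d.0)\{a,b} + a.X + c.0 :: --a--▸ t0, --c--▸ t1, --c--▸ t2
  t1 = (c.d.0)\{a,b} :: --c--▸ t3
  t2 = 0 :: ·
  t3 = (d.0)\{a,b} :: --d--▸ t4
  t4 = 0\{a,b} :: ·
Partition-refinement fixed point:
  B0 = {s0}
  B1 = {s1, t1}
  B2 = {s2, t3}
  B3 = {s3, t2, t4}
  B4 = {t0}
s0 ∈ B0, t0 ∈ B4 → different blocks

P ≁ Q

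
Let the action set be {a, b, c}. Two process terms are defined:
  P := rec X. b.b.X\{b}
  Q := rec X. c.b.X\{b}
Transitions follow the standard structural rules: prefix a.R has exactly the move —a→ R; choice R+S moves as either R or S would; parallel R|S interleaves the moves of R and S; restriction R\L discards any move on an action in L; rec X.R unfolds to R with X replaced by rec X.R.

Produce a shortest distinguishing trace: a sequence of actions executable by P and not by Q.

b

LTS(P): 3 reachable states
  p0 = rec X. b.b.X\{b} | —b→ p1
  p1 = b.(rec X. b.b.X\{b})\{b} | —b→ p2
  p2 = (rec X. b.b.X\{b})\{b} | (no moves)
LTS(Q): 4 reachable states
  q0 = rec X. c.b.X\{b} | —c→ q1
  q1 = b.(rec X. c.b.X\{b})\{b} | —b→ q2
  q2 = (rec X. c.b.X\{b})\{b} | —c→ q3
  q3 = (b.(rec X. c.b.X\{b})\{b})\{b} | (no moves)
Executing b from P (initial set {p0}):
  after b @ step 1: {p1}
  — P admits the full trace.
Executing b from Q (initial set {q0}):
  after b @ step 1: no successor for Q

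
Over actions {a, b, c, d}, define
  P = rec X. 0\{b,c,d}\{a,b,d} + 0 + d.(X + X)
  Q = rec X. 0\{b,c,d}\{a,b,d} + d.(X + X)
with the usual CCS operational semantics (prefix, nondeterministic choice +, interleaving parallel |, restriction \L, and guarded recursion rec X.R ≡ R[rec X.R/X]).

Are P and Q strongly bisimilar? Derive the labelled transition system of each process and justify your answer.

bisimilar

Reachable graph of P (2 states):
  u0 = rec X. 0\{b,c,d}\{a,b,d} + 0 + d.(X + X) has moves ··d··> u1
  u1 = (rec X. 0\{b,c,d}\{a,b,d} + 0 + d.(X + X)) + (rec X. 0\{b,c,d}\{a,b,d} + 0 + d.(X + X)) has moves ··d··> u1
Reachable graph of Q (2 states):
  v0 = rec X. 0\{b,c,d}\{a,b,d} + d.(X + X) has moves ··d··> v1
  v1 = (rec X. 0\{b,c,d}\{a,b,d} + d.(X + X)) + (rec X. 0\{b,c,d}\{a,b,d} + d.(X + X)) has moves ··d··> v1
Partition-refinement fixed point:
  B0 = {u0, u1, v0, v1}
u0 ∈ B0, v0 ∈ B0 → same block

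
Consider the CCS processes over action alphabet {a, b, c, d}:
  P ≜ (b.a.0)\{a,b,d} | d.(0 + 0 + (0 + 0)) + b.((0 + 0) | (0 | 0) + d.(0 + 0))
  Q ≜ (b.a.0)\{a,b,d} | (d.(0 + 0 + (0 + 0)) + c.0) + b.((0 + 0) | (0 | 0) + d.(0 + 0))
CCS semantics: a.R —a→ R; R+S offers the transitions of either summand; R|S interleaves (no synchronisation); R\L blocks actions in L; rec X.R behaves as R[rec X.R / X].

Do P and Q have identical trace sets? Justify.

trace-distinct — witness ⟨c⟩

LTS(P): 4 reachable states
  s0 = (b.a.0)\{a,b,d} | d.(0 + 0 + (0 + 0)) + b.((0 + 0) | (0 | 0) + d.(0 + 0)) ⊢ --b--▸ s1, --d--▸ s2
  s1 = (0 + 0) | (0 | 0) + d.(0 + 0) ⊢ --d--▸ s3
  s2 = (b.a.0)\{a,b,d} | (0 + 0 + (0 + 0)) ⊢ ∅
  s3 = 0 + 0 ⊢ ∅
LTS(Q): 5 reachable states
  t0 = (b.a.0)\{a,b,d} | (d.(0 + 0 + (0 + 0)) + c.0) + b.((0 + 0) | (0 | 0) + d.(0 + 0)) ⊢ --b--▸ t1, --c--▸ t2, --d--▸ t3
  t1 = (0 + 0) | (0 | 0) + d.(0 + 0) ⊢ --d--▸ t4
  t2 = (b.a.0)\{a,b,d} | 0 ⊢ ∅
  t3 = (b.a.0)\{a,b,d} | (0 + 0 + (0 + 0)) ⊢ ∅
  t4 = 0 + 0 ⊢ ∅
Trace ⟨c⟩ through Q, begin at {t0}:
  [1] c ⇒ {t2}
  Q completes σ.
Trace ⟨c⟩ through P, begin at {s0}:
  [1] c ⇒ ∅ (P stuck)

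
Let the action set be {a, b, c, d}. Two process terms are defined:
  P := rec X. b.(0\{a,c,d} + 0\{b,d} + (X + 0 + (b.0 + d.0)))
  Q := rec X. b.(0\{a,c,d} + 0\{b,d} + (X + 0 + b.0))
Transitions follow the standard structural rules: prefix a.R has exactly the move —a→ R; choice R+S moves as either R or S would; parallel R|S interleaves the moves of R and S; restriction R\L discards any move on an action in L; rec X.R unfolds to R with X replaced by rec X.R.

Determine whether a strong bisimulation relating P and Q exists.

P ≁ Q

Reachable graph of P (3 states):
  u0 = rec X. b.(0\{a,c,d} + 0\{b,d} + (X + 0 + (b.0 + d.0))) has moves -b-> u1
  u1 = 0\{a,c,d} + 0\{b,d} + ((rec X. b.(0\{a,c,d} + 0\{b,d} + (X + 0 + (b.0 + d.0)))) + 0 + (b.0 + d.0)) has moves -b-> u1, -b-> u2, -d-> u2
  u2 = 0 has moves ·
Reachable graph of Q (3 states):
  v0 = rec X. b.(0\{a,c,d} + 0\{b,d} + (X + 0 + b.0)) has moves -b-> v1
  v1 = 0\{a,c,d} + 0\{b,d} + ((rec X. b.(0\{a,c,d} + 0\{b,d} + (X + 0 + b.0))) + 0 + b.0) has moves -b-> v1, -b-> v2
  v2 = 0 has moves ·
Partition-refinement fixed point:
  B0 = {u0}
  B1 = {u1}
  B2 = {u2, v2}
  B3 = {v0}
  B4 = {v1}
u0 ∈ B0, v0 ∈ B3 → different blocks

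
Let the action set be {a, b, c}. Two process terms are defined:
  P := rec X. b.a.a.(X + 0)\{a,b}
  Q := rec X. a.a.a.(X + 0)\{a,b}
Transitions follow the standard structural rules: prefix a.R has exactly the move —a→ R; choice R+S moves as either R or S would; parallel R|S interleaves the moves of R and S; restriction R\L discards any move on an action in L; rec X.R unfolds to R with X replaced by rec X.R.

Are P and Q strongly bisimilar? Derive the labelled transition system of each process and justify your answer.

P ≁ Q

LTS(P): 4 reachable states
  s0 = rec X. b.a.a.(X + 0)\{a,b} has moves ··b··> s1
  s1 = a.a.((rec X. b.a.a.(X + 0)\{a,b}) + 0)\{a,b} has moves ··a··> s2
  s2 = a.((rec X. b.a.a.(X + 0)\{a,b}) + 0)\{a,b} has moves ··a··> s3
  s3 = ((rec X. b.a.a.(X + 0)\{a,b}) + 0)\{a,b} has moves ·
LTS(Q): 4 reachable states
  t0 = rec X. a.a.a.(X + 0)\{a,b} has moves ··a··> t1
  t1 = a.a.((rec X. a.a.a.(X + 0)\{a,b}) + 0)\{a,b} has moves ··a··> t2
  t2 = a.((rec X. a.a.a.(X + 0)\{a,b}) + 0)\{a,b} has moves ··a··> t3
  t3 = ((rec X. a.a.a.(X + 0)\{a,b}) + 0)\{a,b} has moves ·
Coarsest stable partition (strong bisimilarity classes):
  B0 = {s0}
  B1 = {s1, t1}
  B2 = {s2, t2}
  B3 = {s3, t3}
  B4 = {t0}
s0 ∈ B0, t0 ∈ B4 → different blocks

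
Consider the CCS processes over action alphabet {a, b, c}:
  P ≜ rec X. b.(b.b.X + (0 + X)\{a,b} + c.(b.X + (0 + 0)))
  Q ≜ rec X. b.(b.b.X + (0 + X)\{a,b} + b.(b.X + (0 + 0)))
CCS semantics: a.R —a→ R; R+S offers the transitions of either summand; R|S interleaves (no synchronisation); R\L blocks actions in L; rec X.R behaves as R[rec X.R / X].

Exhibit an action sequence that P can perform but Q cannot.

LTS(P): 4 reachable states
  p0 = rec X. b.(b.b.X + (0 + X)\{a,b} + c.(b.X + (0 + 0))) ⊢ =b=> p1
  p1 = b.b.(rec X. b.(b.b.X + (0 + X)\{a,b} + c.(b.X + (0 + 0)))) + (0 + (rec X. b.(b.b.X + (0 + X)\{a,b} + c.(b.X + (0 + 0)))))\{a,b} + c.(b.(rec X. b.(b.b.X + (0 + X)\{a,b} + c.(b.X + (0 + 0)))) + (0 + 0)) ⊢ =b=> p2, =c=> p3
  p2 = b.(rec X. b.(b.b.X + (0 + X)\{a,b} + c.(b.X + (0 + 0)))) ⊢ =b=> p0
  p3 = b.(rec X. b.(b.b.X + (0 + X)\{a,b} + c.(b.X + (0 + 0)))) + (0 + 0) ⊢ =b=> p0
LTS(Q): 4 reachable states
  q0 = rec X. b.(b.b.X + (0 + X)\{a,b} + b.(b.X + (0 + 0))) ⊢ =b=> q1
  q1 = b.b.(rec X. b.(b.b.X + (0 + X)\{a,b} + b.(b.X + (0 + 0)))) + (0 + (rec X. b.(b.b.X + (0 + X)\{a,b} + b.(b.X + (0 + 0)))))\{a,b} + b.(b.(rec X. b.(b.b.X + (0 + X)\{a,b} + b.(b.X + (0 + 0)))) + (0 + 0)) ⊢ =b=> q2, =b=> q3
  q2 = b.(rec X. b.(b.b.X + (0 + X)\{a,b} + b.(b.X + (0 + 0)))) ⊢ =b=> q0
  q3 = b.(rec X. b.(b.b.X + (0 + X)\{a,b} + b.(b.X + (0 + 0)))) + (0 + 0) ⊢ =b=> q0
Trace ⟨bc⟩ through P, begin at {p0}:
  [1] b ⇒ {p1}
  [2] c ⇒ {p3}
  — P admits the full trace.
Trace ⟨bc⟩ through Q, begin at {q0}:
  [1] b ⇒ {q1}
  [2] c ⇒ ∅  — Q cannot continue

bc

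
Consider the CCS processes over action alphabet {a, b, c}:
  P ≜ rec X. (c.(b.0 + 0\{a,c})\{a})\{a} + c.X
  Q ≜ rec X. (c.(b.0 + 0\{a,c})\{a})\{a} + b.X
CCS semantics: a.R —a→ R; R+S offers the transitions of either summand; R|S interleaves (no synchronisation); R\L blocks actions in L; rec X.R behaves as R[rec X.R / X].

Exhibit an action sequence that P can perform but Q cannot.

Reachable graph of P (3 states):
  p0 = rec X. (c.(b.0 + 0\{a,c})\{a})\{a} + c.X ⊢ =c=> p0, =c=> p1
  p1 = (b.0 + 0\{a,c})\{a}\{a} ⊢ =b=> p2
  p2 = 0\{a}\{a} ⊢ stopped
Reachable graph of Q (3 states):
  q0 = rec X. (c.(b.0 + 0\{a,c})\{a})\{a} + b.X ⊢ =b=> q0, =c=> q1
  q1 = (b.0 + 0\{a,c})\{a}\{a} ⊢ =b=> q2
  q2 = 0\{a}\{a} ⊢ stopped
Run σ = ⟨cc⟩ on P: start {p0}
  after c @ step 1: {p0, p1}
  after c @ step 2: {p0, p1}
  ✓ P
Run σ = ⟨cc⟩ on Q: start {q0}
  after c @ step 1: {q1}
  after c @ step 2: ∅ (Q stuck)

cc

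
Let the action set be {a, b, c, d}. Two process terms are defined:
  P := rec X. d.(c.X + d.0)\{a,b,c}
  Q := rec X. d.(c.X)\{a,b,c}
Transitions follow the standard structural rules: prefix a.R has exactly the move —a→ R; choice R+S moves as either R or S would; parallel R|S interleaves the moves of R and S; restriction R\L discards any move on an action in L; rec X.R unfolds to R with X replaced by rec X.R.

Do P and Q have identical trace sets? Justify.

NO — witness ⟨dd⟩

Reachable graph of P (3 states):
  s0 = rec X. d.(c.X + d.0)\{a,b,c} :: -d-> s1
  s1 = (c.(rec X. d.(c.X + d.0)\{a,b,c}) + d.0)\{a,b,c} :: -d-> s2
  s2 = 0\{a,b,c} :: ·
Reachable graph of Q (2 states):
  t0 = rec X. d.(c.X)\{a,b,c} :: -d-> t1
  t1 = (c.(rec X. d.(c.X)\{a,b,c}))\{a,b,c} :: ·
Executing dd from P (initial set {s0}):
  step 1 (d): {s1}
  step 2 (d): {s2}
  ✓ P
Executing dd from Q (initial set {t0}):
  step 1 (d): {t1}
  step 2 (d): ∅ (Q stuck)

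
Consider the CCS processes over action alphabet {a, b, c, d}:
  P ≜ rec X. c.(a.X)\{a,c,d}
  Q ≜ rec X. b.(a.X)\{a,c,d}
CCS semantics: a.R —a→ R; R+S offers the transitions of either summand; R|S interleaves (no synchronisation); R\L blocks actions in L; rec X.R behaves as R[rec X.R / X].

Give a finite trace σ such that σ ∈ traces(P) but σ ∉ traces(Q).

Reachable graph of P (2 states):
  s0 = rec X. c.(a.X)\{a,c,d} ⊢ =c=> s1
  s1 = (a.(rec X. c.(a.X)\{a,c,d}))\{a,c,d} ⊢ (no moves)
Reachable graph of Q (2 states):
  t0 = rec X. b.(a.X)\{a,c,d} ⊢ =b=> t1
  t1 = (a.(rec X. b.(a.X)\{a,c,d}))\{a,c,d} ⊢ (no moves)
Trace ⟨c⟩ through P, begin at {s0}:
  after c @ step 1: {s1}
  ✓ P
Trace ⟨c⟩ through Q, begin at {t0}:
  after c @ step 1: ∅ (Q stuck)

c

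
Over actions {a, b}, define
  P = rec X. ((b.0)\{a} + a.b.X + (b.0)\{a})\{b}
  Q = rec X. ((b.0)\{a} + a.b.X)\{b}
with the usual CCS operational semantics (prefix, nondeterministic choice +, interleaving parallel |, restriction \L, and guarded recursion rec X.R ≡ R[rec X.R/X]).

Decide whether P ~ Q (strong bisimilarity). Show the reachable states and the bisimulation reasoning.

Reachable graph of P (2 states):
  p0 = rec X. ((b.0)\{a} + a.b.X + (b.0)\{a})\{b} → --a--▸ p1
  p1 = (b.(rec X. ((b.0)\{a} + a.b.X + (b.0)\{a})\{b}))\{b} → stopped
Reachable graph of Q (2 states):
  q0 = rec X. ((b.0)\{a} + a.b.X)\{b} → --a--▸ q1
  q1 = (b.(rec X. ((b.0)\{a} + a.b.X)\{b}))\{b} → stopped
Bisimilarity quotient blocks:
  B0 = {p0, q0}
  B1 = {p1, q1}
p0 ∈ B0, q0 ∈ B0 → same block

YES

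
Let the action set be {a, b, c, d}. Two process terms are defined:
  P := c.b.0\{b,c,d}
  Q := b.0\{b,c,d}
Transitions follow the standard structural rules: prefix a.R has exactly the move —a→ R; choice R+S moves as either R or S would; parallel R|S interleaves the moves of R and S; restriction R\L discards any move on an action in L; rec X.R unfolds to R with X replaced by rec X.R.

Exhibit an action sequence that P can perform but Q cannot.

c

Reachable graph of P (3 states):
  s0 = c.b.0\{b,c,d} → --c--▸ s1
  s1 = b.0\{b,c,d} → --b--▸ s2
  s2 = 0\{b,c,d} → (no moves)
Reachable graph of Q (2 states):
  t0 = b.0\{b,c,d} → --b--▸ t1
  t1 = 0\{b,c,d} → (no moves)
Trace ⟨c⟩ through P, begin at {s0}:
  after c @ step 1: {s1}
  — P admits the full trace.
Trace ⟨c⟩ through Q, begin at {t0}:
  after c @ step 1: no successor for Q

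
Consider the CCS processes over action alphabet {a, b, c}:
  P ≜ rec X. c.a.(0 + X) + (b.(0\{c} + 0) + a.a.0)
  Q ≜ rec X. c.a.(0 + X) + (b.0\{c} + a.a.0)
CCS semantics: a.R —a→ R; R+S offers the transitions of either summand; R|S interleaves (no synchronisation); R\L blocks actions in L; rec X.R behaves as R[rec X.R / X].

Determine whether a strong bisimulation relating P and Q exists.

LTS(P): 6 reachable states
  s0 = rec X. c.a.(0 + X) + (b.(0\{c} + 0) + a.a.0) ⊢ =a=> s1, =b=> s2, =c=> s3
  s1 = a.0 ⊢ =a=> s4
  s2 = 0\{c} + 0 ⊢ ∅
  s3 = a.(0 + (rec X. c.a.(0 + X) + (b.(0\{c} + 0) + a.a.0))) ⊢ =a=> s5
  s4 = 0 ⊢ ∅
  s5 = 0 + (rec X. c.a.(0 + X) + (b.(0\{c} + 0) + a.a.0)) ⊢ =a=> s1, =b=> s2, =c=> s3
LTS(Q): 6 reachable states
  t0 = rec X. c.a.(0 + X) + (b.0\{c} + a.a.0) ⊢ =a=> t1, =b=> t2, =c=> t3
  t1 = a.0 ⊢ =a=> t4
  t2 = 0\{c} ⊢ ∅
  t3 = a.(0 + (rec X. c.a.(0 + X) + (b.0\{c} + a.a.0))) ⊢ =a=> t5
  t4 = 0 ⊢ ∅
  t5 = 0 + (rec X. c.a.(0 + X) + (b.0\{c} + a.a.0)) ⊢ =a=> t1, =b=> t2, =c=> t3
Bisimilarity quotient blocks:
  B0 = {s0, s5, t0, t5}
  B1 = {s3, t3}
  B2 = {s2, s4, t2, t4}
  B3 = {s1, t1}
s0 ∈ B0, t0 ∈ B0 → same block

P ~ Q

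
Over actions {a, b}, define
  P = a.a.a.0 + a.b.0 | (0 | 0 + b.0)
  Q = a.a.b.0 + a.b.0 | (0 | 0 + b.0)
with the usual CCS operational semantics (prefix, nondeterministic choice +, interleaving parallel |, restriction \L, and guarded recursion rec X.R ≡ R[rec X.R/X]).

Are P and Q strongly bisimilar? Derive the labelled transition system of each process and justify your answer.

Reachable graph of P (9 states):
  m0 = a.a.a.0 + a.b.0 | (0 | 0 + b.0) | --a--▸ m1, --a--▸ m2, --b--▸ m3
  m1 = a.a.0 | --a--▸ m4
  m2 = b.0 | (0 | 0 + b.0) | --b--▸ m5, --b--▸ m6
  m3 = a.b.0 | 0 | --a--▸ m6
  m4 = a.0 | --a--▸ m7
  m5 = 0 | (0 | 0 + b.0) | --b--▸ m8
  m6 = b.0 | 0 | --b--▸ m8
  m7 = 0 | stopped
  m8 = 0 | 0 | stopped
Reachable graph of Q (9 states):
  n0 = a.a.b.0 + a.b.0 | (0 | 0 + b.0) | --a--▸ n1, --a--▸ n2, --b--▸ n3
  n1 = a.b.0 | --a--▸ n4
  n2 = b.0 | (0 | 0 + b.0) | --b--▸ n5, --b--▸ n6
  n3 = a.b.0 | 0 | --a--▸ n6
  n4 = b.0 | --b--▸ n7
  n5 = 0 | (0 | 0 + b.0) | --b--▸ n8
  n6 = b.0 | 0 | --b--▸ n8
  n7 = 0 | stopped
  n8 = 0 | 0 | stopped
Partition-refinement fixed point:
  B0 = {m0}
  B1 = {m1}
  B2 = {m4}
  B3 = {m7, m8, n7, n8}
  B4 = {m2, n2}
  B5 = {m5, m6, n4, n5, n6}
  B6 = {m3, n1, n3}
  B7 = {n0}
m0 ∈ B0, n0 ∈ B7 → different blocks

P ≁ Q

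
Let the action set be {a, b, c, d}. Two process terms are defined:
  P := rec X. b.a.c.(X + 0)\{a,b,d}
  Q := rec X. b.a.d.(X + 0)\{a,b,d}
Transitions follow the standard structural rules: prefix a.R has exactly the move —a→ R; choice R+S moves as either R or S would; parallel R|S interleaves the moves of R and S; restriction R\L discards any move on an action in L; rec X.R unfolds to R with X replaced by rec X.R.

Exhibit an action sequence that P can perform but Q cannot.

bac

P's transition system — 4 states:
  s0 = rec X. b.a.c.(X + 0)\{a,b,d} | =b=> s1
  s1 = a.c.((rec X. b.a.c.(X + 0)\{a,b,d}) + 0)\{a,b,d} | =a=> s2
  s2 = c.((rec X. b.a.c.(X + 0)\{a,b,d}) + 0)\{a,b,d} | =c=> s3
  s3 = ((rec X. b.a.c.(X + 0)\{a,b,d}) + 0)\{a,b,d} | deadlocked
Q's transition system — 4 states:
  t0 = rec X. b.a.d.(X + 0)\{a,b,d} | =b=> t1
  t1 = a.d.((rec X. b.a.d.(X + 0)\{a,b,d}) + 0)\{a,b,d} | =a=> t2
  t2 = d.((rec X. b.a.d.(X + 0)\{a,b,d}) + 0)\{a,b,d} | =d=> t3
  t3 = ((rec X. b.a.d.(X + 0)\{a,b,d}) + 0)\{a,b,d} | deadlocked
Executing bac from P (initial set {s0}):
  [1] b ⇒ {s1}
  [2] a ⇒ {s2}
  [3] c ⇒ {s3}
  — P admits the full trace.
Executing bac from Q (initial set {t0}):
  [1] b ⇒ {t1}
  [2] a ⇒ {t2}
  [3] c ⇒ ∅ (Q stuck)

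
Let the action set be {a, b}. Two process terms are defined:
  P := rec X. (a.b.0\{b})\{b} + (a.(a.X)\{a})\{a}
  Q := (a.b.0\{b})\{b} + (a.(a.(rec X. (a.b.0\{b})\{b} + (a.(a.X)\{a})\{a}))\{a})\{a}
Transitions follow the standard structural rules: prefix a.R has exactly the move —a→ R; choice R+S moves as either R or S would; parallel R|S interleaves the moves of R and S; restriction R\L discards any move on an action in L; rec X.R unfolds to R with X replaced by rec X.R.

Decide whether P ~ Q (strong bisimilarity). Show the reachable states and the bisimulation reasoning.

P ~ Q

LTS(P): 2 reachable states
  u0 = rec X. (a.b.0\{b})\{b} + (a.(a.X)\{a})\{a} has moves ··a··> u1
  u1 = (b.0\{b})\{b} has moves stopped
LTS(Q): 2 reachable states
  v0 = (a.b.0\{b})\{b} + (a.(a.(rec X. (a.b.0\{b})\{b} + (a.(a.X)\{a})\{a}))\{a})\{a} has moves ··a··> v1
  v1 = (b.0\{b})\{b} has moves stopped
Partition-refinement fixed point:
  B0 = {u0, v0}
  B1 = {u1, v1}
u0 ∈ B0, v0 ∈ B0 → same block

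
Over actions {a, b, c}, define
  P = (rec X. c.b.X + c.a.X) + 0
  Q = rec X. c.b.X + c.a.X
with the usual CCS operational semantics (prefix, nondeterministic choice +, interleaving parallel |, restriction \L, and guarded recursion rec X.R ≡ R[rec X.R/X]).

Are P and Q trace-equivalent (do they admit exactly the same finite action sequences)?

P's transition system — 4 states:
  s0 = (rec X. c.b.X + c.a.X) + 0 :: -c-> s1, -c-> s2
  s1 = a.(rec X. c.b.X + c.a.X) :: -a-> s3
  s2 = b.(rec X. c.b.X + c.a.X) :: -b-> s3
  s3 = rec X. c.b.X + c.a.X :: -c-> s1, -c-> s2
Q's transition system — 3 states:
  t0 = rec X. c.b.X + c.a.X :: -c-> t1, -c-> t2
  t1 = a.(rec X. c.b.X + c.a.X) :: -a-> t0
  t2 = b.(rec X. c.b.X + c.a.X) :: -b-> t0
Coarsest stable partition (strong bisimilarity classes):
  B0 = {s0, s3, t0}
  B1 = {s2, t2}
  B2 = {s1, t1}
s0 ∈ B0, t0 ∈ B0 → same block
Bisimilar ⇒ trace-equivalent.

traces(P) = traces(Q)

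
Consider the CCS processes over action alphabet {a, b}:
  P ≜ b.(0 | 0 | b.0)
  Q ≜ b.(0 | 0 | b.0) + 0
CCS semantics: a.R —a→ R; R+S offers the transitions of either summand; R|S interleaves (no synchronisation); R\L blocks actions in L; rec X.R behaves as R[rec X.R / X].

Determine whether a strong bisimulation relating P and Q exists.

bisimilar

P's transition system — 3 states:
  p0 = b.(0 | 0 | b.0) | =b=> p1
  p1 = 0 | 0 | b.0 | =b=> p2
  p2 = 0 | 0 | 0 | deadlocked
Q's transition system — 3 states:
  q0 = b.(0 | 0 | b.0) + 0 | =b=> q1
  q1 = 0 | 0 | b.0 | =b=> q2
  q2 = 0 | 0 | 0 | deadlocked
Bisimilarity quotient blocks:
  B0 = {p0, q0}
  B1 = {p1, q1}
  B2 = {p2, q2}
p0 ∈ B0, q0 ∈ B0 → same block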